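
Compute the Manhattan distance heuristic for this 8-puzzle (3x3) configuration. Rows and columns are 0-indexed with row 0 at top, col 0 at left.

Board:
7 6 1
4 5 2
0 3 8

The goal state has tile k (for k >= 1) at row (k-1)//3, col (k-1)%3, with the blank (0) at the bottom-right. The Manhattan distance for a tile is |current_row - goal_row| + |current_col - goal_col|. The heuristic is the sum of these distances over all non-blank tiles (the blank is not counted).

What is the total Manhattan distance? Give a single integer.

Answer: 12

Derivation:
Tile 7: (0,0)->(2,0) = 2
Tile 6: (0,1)->(1,2) = 2
Tile 1: (0,2)->(0,0) = 2
Tile 4: (1,0)->(1,0) = 0
Tile 5: (1,1)->(1,1) = 0
Tile 2: (1,2)->(0,1) = 2
Tile 3: (2,1)->(0,2) = 3
Tile 8: (2,2)->(2,1) = 1
Sum: 2 + 2 + 2 + 0 + 0 + 2 + 3 + 1 = 12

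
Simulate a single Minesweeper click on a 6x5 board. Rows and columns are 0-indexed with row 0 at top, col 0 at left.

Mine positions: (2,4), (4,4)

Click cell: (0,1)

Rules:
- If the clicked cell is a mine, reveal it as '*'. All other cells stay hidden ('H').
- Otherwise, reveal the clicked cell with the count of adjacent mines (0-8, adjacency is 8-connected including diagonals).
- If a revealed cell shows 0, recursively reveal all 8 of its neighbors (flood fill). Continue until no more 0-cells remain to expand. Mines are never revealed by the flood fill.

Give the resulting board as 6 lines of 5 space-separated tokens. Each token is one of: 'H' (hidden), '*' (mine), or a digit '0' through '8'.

0 0 0 0 0
0 0 0 1 1
0 0 0 1 H
0 0 0 2 H
0 0 0 1 H
0 0 0 1 H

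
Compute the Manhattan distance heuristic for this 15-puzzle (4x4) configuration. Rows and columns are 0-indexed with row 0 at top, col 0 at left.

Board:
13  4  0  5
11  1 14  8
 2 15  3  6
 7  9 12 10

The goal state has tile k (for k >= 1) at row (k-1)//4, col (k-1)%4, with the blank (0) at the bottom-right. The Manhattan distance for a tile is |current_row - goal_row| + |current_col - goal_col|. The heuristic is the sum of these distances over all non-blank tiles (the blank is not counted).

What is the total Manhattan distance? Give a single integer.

Tile 13: (0,0)->(3,0) = 3
Tile 4: (0,1)->(0,3) = 2
Tile 5: (0,3)->(1,0) = 4
Tile 11: (1,0)->(2,2) = 3
Tile 1: (1,1)->(0,0) = 2
Tile 14: (1,2)->(3,1) = 3
Tile 8: (1,3)->(1,3) = 0
Tile 2: (2,0)->(0,1) = 3
Tile 15: (2,1)->(3,2) = 2
Tile 3: (2,2)->(0,2) = 2
Tile 6: (2,3)->(1,1) = 3
Tile 7: (3,0)->(1,2) = 4
Tile 9: (3,1)->(2,0) = 2
Tile 12: (3,2)->(2,3) = 2
Tile 10: (3,3)->(2,1) = 3
Sum: 3 + 2 + 4 + 3 + 2 + 3 + 0 + 3 + 2 + 2 + 3 + 4 + 2 + 2 + 3 = 38

Answer: 38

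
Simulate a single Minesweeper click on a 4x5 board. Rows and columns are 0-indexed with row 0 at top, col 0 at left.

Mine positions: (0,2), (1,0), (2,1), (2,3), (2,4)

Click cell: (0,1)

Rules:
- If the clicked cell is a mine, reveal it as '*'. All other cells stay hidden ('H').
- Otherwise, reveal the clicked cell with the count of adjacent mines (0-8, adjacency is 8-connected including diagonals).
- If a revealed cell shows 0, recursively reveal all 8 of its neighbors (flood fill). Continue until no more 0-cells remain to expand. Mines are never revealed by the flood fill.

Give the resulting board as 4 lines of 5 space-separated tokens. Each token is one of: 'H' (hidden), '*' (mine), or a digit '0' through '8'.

H 2 H H H
H H H H H
H H H H H
H H H H H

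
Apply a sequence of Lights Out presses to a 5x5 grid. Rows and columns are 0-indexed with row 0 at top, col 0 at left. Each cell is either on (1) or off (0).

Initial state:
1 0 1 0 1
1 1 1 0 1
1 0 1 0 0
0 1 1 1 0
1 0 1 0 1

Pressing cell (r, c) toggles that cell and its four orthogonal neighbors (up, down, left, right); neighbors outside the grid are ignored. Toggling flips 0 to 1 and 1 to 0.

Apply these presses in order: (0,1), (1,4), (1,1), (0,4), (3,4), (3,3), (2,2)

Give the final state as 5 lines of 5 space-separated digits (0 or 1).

After press 1 at (0,1):
0 1 0 0 1
1 0 1 0 1
1 0 1 0 0
0 1 1 1 0
1 0 1 0 1

After press 2 at (1,4):
0 1 0 0 0
1 0 1 1 0
1 0 1 0 1
0 1 1 1 0
1 0 1 0 1

After press 3 at (1,1):
0 0 0 0 0
0 1 0 1 0
1 1 1 0 1
0 1 1 1 0
1 0 1 0 1

After press 4 at (0,4):
0 0 0 1 1
0 1 0 1 1
1 1 1 0 1
0 1 1 1 0
1 0 1 0 1

After press 5 at (3,4):
0 0 0 1 1
0 1 0 1 1
1 1 1 0 0
0 1 1 0 1
1 0 1 0 0

After press 6 at (3,3):
0 0 0 1 1
0 1 0 1 1
1 1 1 1 0
0 1 0 1 0
1 0 1 1 0

After press 7 at (2,2):
0 0 0 1 1
0 1 1 1 1
1 0 0 0 0
0 1 1 1 0
1 0 1 1 0

Answer: 0 0 0 1 1
0 1 1 1 1
1 0 0 0 0
0 1 1 1 0
1 0 1 1 0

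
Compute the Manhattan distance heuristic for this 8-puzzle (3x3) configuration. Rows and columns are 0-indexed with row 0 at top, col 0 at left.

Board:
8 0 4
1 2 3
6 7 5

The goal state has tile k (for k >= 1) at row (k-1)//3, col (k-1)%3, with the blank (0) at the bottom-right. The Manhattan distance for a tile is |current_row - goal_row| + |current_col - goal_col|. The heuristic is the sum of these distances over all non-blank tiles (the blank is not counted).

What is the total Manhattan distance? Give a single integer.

Tile 8: (0,0)->(2,1) = 3
Tile 4: (0,2)->(1,0) = 3
Tile 1: (1,0)->(0,0) = 1
Tile 2: (1,1)->(0,1) = 1
Tile 3: (1,2)->(0,2) = 1
Tile 6: (2,0)->(1,2) = 3
Tile 7: (2,1)->(2,0) = 1
Tile 5: (2,2)->(1,1) = 2
Sum: 3 + 3 + 1 + 1 + 1 + 3 + 1 + 2 = 15

Answer: 15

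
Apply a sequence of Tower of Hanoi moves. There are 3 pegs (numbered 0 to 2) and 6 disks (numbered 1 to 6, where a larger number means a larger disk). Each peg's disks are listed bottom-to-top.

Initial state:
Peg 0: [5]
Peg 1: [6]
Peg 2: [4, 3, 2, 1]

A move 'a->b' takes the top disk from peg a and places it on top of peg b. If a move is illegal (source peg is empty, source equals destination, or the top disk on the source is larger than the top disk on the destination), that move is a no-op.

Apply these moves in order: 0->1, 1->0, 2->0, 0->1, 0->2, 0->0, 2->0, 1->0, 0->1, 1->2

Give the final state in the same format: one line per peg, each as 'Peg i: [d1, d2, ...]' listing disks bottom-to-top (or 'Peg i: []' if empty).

Answer: Peg 0: [5, 2]
Peg 1: [6]
Peg 2: [4, 3, 1]

Derivation:
After move 1 (0->1):
Peg 0: []
Peg 1: [6, 5]
Peg 2: [4, 3, 2, 1]

After move 2 (1->0):
Peg 0: [5]
Peg 1: [6]
Peg 2: [4, 3, 2, 1]

After move 3 (2->0):
Peg 0: [5, 1]
Peg 1: [6]
Peg 2: [4, 3, 2]

After move 4 (0->1):
Peg 0: [5]
Peg 1: [6, 1]
Peg 2: [4, 3, 2]

After move 5 (0->2):
Peg 0: [5]
Peg 1: [6, 1]
Peg 2: [4, 3, 2]

After move 6 (0->0):
Peg 0: [5]
Peg 1: [6, 1]
Peg 2: [4, 3, 2]

After move 7 (2->0):
Peg 0: [5, 2]
Peg 1: [6, 1]
Peg 2: [4, 3]

After move 8 (1->0):
Peg 0: [5, 2, 1]
Peg 1: [6]
Peg 2: [4, 3]

After move 9 (0->1):
Peg 0: [5, 2]
Peg 1: [6, 1]
Peg 2: [4, 3]

After move 10 (1->2):
Peg 0: [5, 2]
Peg 1: [6]
Peg 2: [4, 3, 1]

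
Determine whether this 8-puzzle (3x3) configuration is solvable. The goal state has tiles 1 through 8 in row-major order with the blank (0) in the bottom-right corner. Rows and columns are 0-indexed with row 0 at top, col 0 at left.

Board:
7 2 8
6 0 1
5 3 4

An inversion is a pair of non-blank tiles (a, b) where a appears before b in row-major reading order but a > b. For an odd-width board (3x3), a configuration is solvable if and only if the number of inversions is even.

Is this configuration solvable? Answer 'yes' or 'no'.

Inversions (pairs i<j in row-major order where tile[i] > tile[j] > 0): 18
18 is even, so the puzzle is solvable.

Answer: yes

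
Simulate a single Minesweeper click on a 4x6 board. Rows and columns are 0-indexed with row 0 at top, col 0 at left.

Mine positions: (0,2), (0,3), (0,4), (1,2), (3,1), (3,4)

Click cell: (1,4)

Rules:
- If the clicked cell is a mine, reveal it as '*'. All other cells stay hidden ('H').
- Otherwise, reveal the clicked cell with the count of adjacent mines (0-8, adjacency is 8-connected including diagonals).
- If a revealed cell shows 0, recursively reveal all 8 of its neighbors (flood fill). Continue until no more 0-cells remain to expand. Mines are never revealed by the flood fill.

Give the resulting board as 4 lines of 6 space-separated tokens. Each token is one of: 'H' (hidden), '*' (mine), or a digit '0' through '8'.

H H H H H H
H H H H 2 H
H H H H H H
H H H H H H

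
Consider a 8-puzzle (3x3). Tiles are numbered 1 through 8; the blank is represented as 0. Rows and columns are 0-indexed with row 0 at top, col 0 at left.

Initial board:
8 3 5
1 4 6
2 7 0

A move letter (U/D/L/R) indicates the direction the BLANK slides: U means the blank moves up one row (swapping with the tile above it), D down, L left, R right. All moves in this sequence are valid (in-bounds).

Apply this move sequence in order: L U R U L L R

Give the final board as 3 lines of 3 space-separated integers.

After move 1 (L):
8 3 5
1 4 6
2 0 7

After move 2 (U):
8 3 5
1 0 6
2 4 7

After move 3 (R):
8 3 5
1 6 0
2 4 7

After move 4 (U):
8 3 0
1 6 5
2 4 7

After move 5 (L):
8 0 3
1 6 5
2 4 7

After move 6 (L):
0 8 3
1 6 5
2 4 7

After move 7 (R):
8 0 3
1 6 5
2 4 7

Answer: 8 0 3
1 6 5
2 4 7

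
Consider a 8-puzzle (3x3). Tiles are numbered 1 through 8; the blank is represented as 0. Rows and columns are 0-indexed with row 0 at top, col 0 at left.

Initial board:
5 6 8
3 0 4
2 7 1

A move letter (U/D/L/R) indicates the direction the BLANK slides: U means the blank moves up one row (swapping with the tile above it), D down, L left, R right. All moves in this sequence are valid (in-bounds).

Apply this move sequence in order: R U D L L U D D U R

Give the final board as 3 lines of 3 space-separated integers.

After move 1 (R):
5 6 8
3 4 0
2 7 1

After move 2 (U):
5 6 0
3 4 8
2 7 1

After move 3 (D):
5 6 8
3 4 0
2 7 1

After move 4 (L):
5 6 8
3 0 4
2 7 1

After move 5 (L):
5 6 8
0 3 4
2 7 1

After move 6 (U):
0 6 8
5 3 4
2 7 1

After move 7 (D):
5 6 8
0 3 4
2 7 1

After move 8 (D):
5 6 8
2 3 4
0 7 1

After move 9 (U):
5 6 8
0 3 4
2 7 1

After move 10 (R):
5 6 8
3 0 4
2 7 1

Answer: 5 6 8
3 0 4
2 7 1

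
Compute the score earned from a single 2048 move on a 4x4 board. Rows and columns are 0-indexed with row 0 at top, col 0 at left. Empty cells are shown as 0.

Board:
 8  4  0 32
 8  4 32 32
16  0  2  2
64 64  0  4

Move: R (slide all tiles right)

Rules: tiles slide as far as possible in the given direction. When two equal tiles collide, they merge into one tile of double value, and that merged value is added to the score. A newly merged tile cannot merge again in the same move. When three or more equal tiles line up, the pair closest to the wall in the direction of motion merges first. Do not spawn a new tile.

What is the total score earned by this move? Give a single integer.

Slide right:
row 0: [8, 4, 0, 32] -> [0, 8, 4, 32]  score +0 (running 0)
row 1: [8, 4, 32, 32] -> [0, 8, 4, 64]  score +64 (running 64)
row 2: [16, 0, 2, 2] -> [0, 0, 16, 4]  score +4 (running 68)
row 3: [64, 64, 0, 4] -> [0, 0, 128, 4]  score +128 (running 196)
Board after move:
  0   8   4  32
  0   8   4  64
  0   0  16   4
  0   0 128   4

Answer: 196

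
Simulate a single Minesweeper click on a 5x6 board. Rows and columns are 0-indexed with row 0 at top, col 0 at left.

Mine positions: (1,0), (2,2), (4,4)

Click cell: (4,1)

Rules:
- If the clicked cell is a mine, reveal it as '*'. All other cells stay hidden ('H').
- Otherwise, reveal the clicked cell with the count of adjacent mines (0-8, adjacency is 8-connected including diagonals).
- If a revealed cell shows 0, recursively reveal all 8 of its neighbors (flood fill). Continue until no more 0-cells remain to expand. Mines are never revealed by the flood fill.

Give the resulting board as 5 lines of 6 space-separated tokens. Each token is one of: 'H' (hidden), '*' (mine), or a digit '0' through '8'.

H H H H H H
H H H H H H
1 2 H H H H
0 1 1 2 H H
0 0 0 1 H H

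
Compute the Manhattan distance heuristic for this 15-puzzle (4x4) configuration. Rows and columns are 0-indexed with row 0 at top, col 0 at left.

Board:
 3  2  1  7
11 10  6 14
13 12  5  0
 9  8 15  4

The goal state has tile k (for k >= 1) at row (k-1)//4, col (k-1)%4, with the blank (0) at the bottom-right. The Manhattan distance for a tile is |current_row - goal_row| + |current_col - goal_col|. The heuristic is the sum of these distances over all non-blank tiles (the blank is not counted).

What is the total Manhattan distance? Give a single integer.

Tile 3: at (0,0), goal (0,2), distance |0-0|+|0-2| = 2
Tile 2: at (0,1), goal (0,1), distance |0-0|+|1-1| = 0
Tile 1: at (0,2), goal (0,0), distance |0-0|+|2-0| = 2
Tile 7: at (0,3), goal (1,2), distance |0-1|+|3-2| = 2
Tile 11: at (1,0), goal (2,2), distance |1-2|+|0-2| = 3
Tile 10: at (1,1), goal (2,1), distance |1-2|+|1-1| = 1
Tile 6: at (1,2), goal (1,1), distance |1-1|+|2-1| = 1
Tile 14: at (1,3), goal (3,1), distance |1-3|+|3-1| = 4
Tile 13: at (2,0), goal (3,0), distance |2-3|+|0-0| = 1
Tile 12: at (2,1), goal (2,3), distance |2-2|+|1-3| = 2
Tile 5: at (2,2), goal (1,0), distance |2-1|+|2-0| = 3
Tile 9: at (3,0), goal (2,0), distance |3-2|+|0-0| = 1
Tile 8: at (3,1), goal (1,3), distance |3-1|+|1-3| = 4
Tile 15: at (3,2), goal (3,2), distance |3-3|+|2-2| = 0
Tile 4: at (3,3), goal (0,3), distance |3-0|+|3-3| = 3
Sum: 2 + 0 + 2 + 2 + 3 + 1 + 1 + 4 + 1 + 2 + 3 + 1 + 4 + 0 + 3 = 29

Answer: 29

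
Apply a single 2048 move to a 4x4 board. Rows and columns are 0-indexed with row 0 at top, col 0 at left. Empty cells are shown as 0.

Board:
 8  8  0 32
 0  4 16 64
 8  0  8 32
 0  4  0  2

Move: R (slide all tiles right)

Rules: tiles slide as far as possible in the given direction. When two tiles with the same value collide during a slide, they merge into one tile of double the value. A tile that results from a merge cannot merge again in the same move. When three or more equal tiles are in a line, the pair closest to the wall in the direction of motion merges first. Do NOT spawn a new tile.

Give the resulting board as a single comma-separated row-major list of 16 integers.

Answer: 0, 0, 16, 32, 0, 4, 16, 64, 0, 0, 16, 32, 0, 0, 4, 2

Derivation:
Slide right:
row 0: [8, 8, 0, 32] -> [0, 0, 16, 32]
row 1: [0, 4, 16, 64] -> [0, 4, 16, 64]
row 2: [8, 0, 8, 32] -> [0, 0, 16, 32]
row 3: [0, 4, 0, 2] -> [0, 0, 4, 2]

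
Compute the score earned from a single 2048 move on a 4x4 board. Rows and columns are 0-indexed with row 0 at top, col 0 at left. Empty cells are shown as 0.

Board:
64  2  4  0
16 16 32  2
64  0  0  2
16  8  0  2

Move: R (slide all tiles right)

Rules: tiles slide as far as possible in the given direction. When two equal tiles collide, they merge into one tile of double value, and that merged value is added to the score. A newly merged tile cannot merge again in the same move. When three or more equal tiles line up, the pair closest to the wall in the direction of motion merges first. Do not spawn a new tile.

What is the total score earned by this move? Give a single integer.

Slide right:
row 0: [64, 2, 4, 0] -> [0, 64, 2, 4]  score +0 (running 0)
row 1: [16, 16, 32, 2] -> [0, 32, 32, 2]  score +32 (running 32)
row 2: [64, 0, 0, 2] -> [0, 0, 64, 2]  score +0 (running 32)
row 3: [16, 8, 0, 2] -> [0, 16, 8, 2]  score +0 (running 32)
Board after move:
 0 64  2  4
 0 32 32  2
 0  0 64  2
 0 16  8  2

Answer: 32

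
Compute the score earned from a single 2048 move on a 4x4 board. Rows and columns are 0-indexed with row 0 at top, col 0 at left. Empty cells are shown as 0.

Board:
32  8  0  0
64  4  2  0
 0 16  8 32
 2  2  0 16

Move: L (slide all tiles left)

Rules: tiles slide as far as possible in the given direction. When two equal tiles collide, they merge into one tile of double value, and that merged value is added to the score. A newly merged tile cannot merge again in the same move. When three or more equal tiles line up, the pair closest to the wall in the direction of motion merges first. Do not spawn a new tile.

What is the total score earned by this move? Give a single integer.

Answer: 4

Derivation:
Slide left:
row 0: [32, 8, 0, 0] -> [32, 8, 0, 0]  score +0 (running 0)
row 1: [64, 4, 2, 0] -> [64, 4, 2, 0]  score +0 (running 0)
row 2: [0, 16, 8, 32] -> [16, 8, 32, 0]  score +0 (running 0)
row 3: [2, 2, 0, 16] -> [4, 16, 0, 0]  score +4 (running 4)
Board after move:
32  8  0  0
64  4  2  0
16  8 32  0
 4 16  0  0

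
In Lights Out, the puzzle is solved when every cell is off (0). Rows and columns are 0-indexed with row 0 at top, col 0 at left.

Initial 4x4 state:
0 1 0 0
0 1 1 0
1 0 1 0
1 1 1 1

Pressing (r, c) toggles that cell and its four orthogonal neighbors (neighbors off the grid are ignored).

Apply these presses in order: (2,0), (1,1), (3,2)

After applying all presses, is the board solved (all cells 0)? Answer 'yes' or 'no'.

Answer: yes

Derivation:
After press 1 at (2,0):
0 1 0 0
1 1 1 0
0 1 1 0
0 1 1 1

After press 2 at (1,1):
0 0 0 0
0 0 0 0
0 0 1 0
0 1 1 1

After press 3 at (3,2):
0 0 0 0
0 0 0 0
0 0 0 0
0 0 0 0

Lights still on: 0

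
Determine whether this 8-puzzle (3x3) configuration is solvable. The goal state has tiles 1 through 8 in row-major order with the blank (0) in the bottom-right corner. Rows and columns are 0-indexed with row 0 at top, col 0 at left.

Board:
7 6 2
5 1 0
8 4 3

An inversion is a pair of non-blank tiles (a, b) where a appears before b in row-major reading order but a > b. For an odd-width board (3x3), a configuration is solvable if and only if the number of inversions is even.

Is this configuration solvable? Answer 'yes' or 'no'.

Inversions (pairs i<j in row-major order where tile[i] > tile[j] > 0): 18
18 is even, so the puzzle is solvable.

Answer: yes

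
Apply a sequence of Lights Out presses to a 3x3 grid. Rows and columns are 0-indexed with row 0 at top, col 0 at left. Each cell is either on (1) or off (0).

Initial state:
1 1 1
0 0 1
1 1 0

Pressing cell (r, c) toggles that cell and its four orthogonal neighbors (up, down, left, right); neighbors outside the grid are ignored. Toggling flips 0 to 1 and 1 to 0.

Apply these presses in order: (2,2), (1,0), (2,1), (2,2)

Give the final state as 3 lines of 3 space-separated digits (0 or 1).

Answer: 0 1 1
1 0 1
1 0 1

Derivation:
After press 1 at (2,2):
1 1 1
0 0 0
1 0 1

After press 2 at (1,0):
0 1 1
1 1 0
0 0 1

After press 3 at (2,1):
0 1 1
1 0 0
1 1 0

After press 4 at (2,2):
0 1 1
1 0 1
1 0 1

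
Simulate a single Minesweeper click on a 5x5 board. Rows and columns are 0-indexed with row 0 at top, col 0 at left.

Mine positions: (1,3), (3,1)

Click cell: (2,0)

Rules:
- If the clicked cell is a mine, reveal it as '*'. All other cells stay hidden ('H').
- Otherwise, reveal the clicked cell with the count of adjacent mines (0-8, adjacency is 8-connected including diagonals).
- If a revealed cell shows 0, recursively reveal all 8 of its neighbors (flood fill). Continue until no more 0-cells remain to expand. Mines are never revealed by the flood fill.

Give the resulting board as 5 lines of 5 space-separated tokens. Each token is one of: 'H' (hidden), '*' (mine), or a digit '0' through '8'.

H H H H H
H H H H H
1 H H H H
H H H H H
H H H H H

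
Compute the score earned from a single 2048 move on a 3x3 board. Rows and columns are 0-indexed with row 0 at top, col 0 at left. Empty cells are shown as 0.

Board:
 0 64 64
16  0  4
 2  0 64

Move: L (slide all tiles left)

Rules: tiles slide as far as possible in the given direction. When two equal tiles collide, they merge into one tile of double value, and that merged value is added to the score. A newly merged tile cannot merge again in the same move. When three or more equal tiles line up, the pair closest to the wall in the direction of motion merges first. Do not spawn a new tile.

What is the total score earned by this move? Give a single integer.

Answer: 128

Derivation:
Slide left:
row 0: [0, 64, 64] -> [128, 0, 0]  score +128 (running 128)
row 1: [16, 0, 4] -> [16, 4, 0]  score +0 (running 128)
row 2: [2, 0, 64] -> [2, 64, 0]  score +0 (running 128)
Board after move:
128   0   0
 16   4   0
  2  64   0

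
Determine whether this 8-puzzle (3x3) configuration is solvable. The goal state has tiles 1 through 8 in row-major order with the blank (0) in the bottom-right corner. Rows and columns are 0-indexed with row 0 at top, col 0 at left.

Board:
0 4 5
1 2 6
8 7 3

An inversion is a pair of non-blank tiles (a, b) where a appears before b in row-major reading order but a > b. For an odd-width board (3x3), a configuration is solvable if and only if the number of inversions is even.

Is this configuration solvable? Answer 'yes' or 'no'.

Inversions (pairs i<j in row-major order where tile[i] > tile[j] > 0): 10
10 is even, so the puzzle is solvable.

Answer: yes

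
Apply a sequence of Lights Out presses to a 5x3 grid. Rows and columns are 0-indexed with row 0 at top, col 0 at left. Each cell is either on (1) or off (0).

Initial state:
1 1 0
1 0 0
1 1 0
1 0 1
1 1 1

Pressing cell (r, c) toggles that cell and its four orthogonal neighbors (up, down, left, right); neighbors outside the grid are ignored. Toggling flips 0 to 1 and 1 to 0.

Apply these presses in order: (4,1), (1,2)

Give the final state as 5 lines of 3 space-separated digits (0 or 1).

Answer: 1 1 1
1 1 1
1 1 1
1 1 1
0 0 0

Derivation:
After press 1 at (4,1):
1 1 0
1 0 0
1 1 0
1 1 1
0 0 0

After press 2 at (1,2):
1 1 1
1 1 1
1 1 1
1 1 1
0 0 0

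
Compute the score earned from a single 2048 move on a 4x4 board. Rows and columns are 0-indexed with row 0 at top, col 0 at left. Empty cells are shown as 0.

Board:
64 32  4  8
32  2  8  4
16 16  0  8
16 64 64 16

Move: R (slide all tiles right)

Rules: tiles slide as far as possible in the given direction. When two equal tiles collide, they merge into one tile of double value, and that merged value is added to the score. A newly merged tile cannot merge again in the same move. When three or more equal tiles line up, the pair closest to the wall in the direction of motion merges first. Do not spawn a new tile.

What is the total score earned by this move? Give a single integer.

Answer: 160

Derivation:
Slide right:
row 0: [64, 32, 4, 8] -> [64, 32, 4, 8]  score +0 (running 0)
row 1: [32, 2, 8, 4] -> [32, 2, 8, 4]  score +0 (running 0)
row 2: [16, 16, 0, 8] -> [0, 0, 32, 8]  score +32 (running 32)
row 3: [16, 64, 64, 16] -> [0, 16, 128, 16]  score +128 (running 160)
Board after move:
 64  32   4   8
 32   2   8   4
  0   0  32   8
  0  16 128  16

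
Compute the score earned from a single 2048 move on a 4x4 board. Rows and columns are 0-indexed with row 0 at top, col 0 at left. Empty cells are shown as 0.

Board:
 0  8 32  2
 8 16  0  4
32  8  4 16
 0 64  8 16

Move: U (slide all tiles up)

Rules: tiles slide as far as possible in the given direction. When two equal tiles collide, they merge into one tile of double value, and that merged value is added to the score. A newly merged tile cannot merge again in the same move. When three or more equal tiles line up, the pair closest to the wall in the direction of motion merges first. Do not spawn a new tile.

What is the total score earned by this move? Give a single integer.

Slide up:
col 0: [0, 8, 32, 0] -> [8, 32, 0, 0]  score +0 (running 0)
col 1: [8, 16, 8, 64] -> [8, 16, 8, 64]  score +0 (running 0)
col 2: [32, 0, 4, 8] -> [32, 4, 8, 0]  score +0 (running 0)
col 3: [2, 4, 16, 16] -> [2, 4, 32, 0]  score +32 (running 32)
Board after move:
 8  8 32  2
32 16  4  4
 0  8  8 32
 0 64  0  0

Answer: 32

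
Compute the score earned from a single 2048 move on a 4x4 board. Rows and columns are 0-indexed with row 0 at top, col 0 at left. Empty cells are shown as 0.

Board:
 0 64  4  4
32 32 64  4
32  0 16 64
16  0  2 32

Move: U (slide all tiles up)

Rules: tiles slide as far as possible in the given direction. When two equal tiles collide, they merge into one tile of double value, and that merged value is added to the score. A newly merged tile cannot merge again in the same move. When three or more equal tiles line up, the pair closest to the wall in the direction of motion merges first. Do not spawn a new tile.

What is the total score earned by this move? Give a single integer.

Slide up:
col 0: [0, 32, 32, 16] -> [64, 16, 0, 0]  score +64 (running 64)
col 1: [64, 32, 0, 0] -> [64, 32, 0, 0]  score +0 (running 64)
col 2: [4, 64, 16, 2] -> [4, 64, 16, 2]  score +0 (running 64)
col 3: [4, 4, 64, 32] -> [8, 64, 32, 0]  score +8 (running 72)
Board after move:
64 64  4  8
16 32 64 64
 0  0 16 32
 0  0  2  0

Answer: 72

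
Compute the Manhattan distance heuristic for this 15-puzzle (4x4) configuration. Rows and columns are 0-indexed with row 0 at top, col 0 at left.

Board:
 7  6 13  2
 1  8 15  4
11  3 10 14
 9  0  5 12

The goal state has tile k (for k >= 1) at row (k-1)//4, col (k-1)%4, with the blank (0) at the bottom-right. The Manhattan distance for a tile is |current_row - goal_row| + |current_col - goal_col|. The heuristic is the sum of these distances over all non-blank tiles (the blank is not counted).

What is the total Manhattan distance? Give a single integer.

Tile 7: (0,0)->(1,2) = 3
Tile 6: (0,1)->(1,1) = 1
Tile 13: (0,2)->(3,0) = 5
Tile 2: (0,3)->(0,1) = 2
Tile 1: (1,0)->(0,0) = 1
Tile 8: (1,1)->(1,3) = 2
Tile 15: (1,2)->(3,2) = 2
Tile 4: (1,3)->(0,3) = 1
Tile 11: (2,0)->(2,2) = 2
Tile 3: (2,1)->(0,2) = 3
Tile 10: (2,2)->(2,1) = 1
Tile 14: (2,3)->(3,1) = 3
Tile 9: (3,0)->(2,0) = 1
Tile 5: (3,2)->(1,0) = 4
Tile 12: (3,3)->(2,3) = 1
Sum: 3 + 1 + 5 + 2 + 1 + 2 + 2 + 1 + 2 + 3 + 1 + 3 + 1 + 4 + 1 = 32

Answer: 32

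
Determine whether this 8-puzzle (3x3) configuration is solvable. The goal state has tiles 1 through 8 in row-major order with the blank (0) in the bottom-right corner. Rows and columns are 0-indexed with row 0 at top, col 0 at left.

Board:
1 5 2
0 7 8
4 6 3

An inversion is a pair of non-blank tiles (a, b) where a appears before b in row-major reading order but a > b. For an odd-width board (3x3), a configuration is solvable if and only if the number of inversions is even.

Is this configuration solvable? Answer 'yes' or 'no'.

Answer: no

Derivation:
Inversions (pairs i<j in row-major order where tile[i] > tile[j] > 0): 11
11 is odd, so the puzzle is not solvable.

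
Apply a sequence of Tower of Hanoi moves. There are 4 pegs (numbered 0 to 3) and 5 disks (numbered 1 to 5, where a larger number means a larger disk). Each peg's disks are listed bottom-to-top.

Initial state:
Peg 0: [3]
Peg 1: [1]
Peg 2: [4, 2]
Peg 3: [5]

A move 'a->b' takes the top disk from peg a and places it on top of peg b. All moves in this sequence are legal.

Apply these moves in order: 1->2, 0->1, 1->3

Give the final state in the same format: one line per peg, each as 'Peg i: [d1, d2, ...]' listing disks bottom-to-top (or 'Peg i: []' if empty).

After move 1 (1->2):
Peg 0: [3]
Peg 1: []
Peg 2: [4, 2, 1]
Peg 3: [5]

After move 2 (0->1):
Peg 0: []
Peg 1: [3]
Peg 2: [4, 2, 1]
Peg 3: [5]

After move 3 (1->3):
Peg 0: []
Peg 1: []
Peg 2: [4, 2, 1]
Peg 3: [5, 3]

Answer: Peg 0: []
Peg 1: []
Peg 2: [4, 2, 1]
Peg 3: [5, 3]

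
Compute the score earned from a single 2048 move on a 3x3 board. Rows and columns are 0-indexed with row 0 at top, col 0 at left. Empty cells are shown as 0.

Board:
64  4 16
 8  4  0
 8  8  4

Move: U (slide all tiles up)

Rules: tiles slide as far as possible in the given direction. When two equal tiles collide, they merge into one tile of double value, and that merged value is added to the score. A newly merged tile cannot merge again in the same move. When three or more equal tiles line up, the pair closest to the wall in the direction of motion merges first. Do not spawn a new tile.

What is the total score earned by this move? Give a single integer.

Slide up:
col 0: [64, 8, 8] -> [64, 16, 0]  score +16 (running 16)
col 1: [4, 4, 8] -> [8, 8, 0]  score +8 (running 24)
col 2: [16, 0, 4] -> [16, 4, 0]  score +0 (running 24)
Board after move:
64  8 16
16  8  4
 0  0  0

Answer: 24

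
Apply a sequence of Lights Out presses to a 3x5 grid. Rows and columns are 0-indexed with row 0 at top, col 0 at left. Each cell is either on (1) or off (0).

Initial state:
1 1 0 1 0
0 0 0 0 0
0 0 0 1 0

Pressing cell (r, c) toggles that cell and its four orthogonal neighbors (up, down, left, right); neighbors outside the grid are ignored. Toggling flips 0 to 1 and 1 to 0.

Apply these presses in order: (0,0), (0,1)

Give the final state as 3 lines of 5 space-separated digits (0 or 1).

Answer: 1 1 1 1 0
1 1 0 0 0
0 0 0 1 0

Derivation:
After press 1 at (0,0):
0 0 0 1 0
1 0 0 0 0
0 0 0 1 0

After press 2 at (0,1):
1 1 1 1 0
1 1 0 0 0
0 0 0 1 0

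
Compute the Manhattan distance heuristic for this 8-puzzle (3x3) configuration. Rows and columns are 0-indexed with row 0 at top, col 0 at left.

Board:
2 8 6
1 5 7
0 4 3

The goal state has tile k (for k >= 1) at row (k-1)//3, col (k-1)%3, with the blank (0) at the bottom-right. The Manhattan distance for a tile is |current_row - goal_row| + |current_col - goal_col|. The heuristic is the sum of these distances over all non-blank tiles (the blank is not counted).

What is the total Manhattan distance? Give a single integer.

Tile 2: (0,0)->(0,1) = 1
Tile 8: (0,1)->(2,1) = 2
Tile 6: (0,2)->(1,2) = 1
Tile 1: (1,0)->(0,0) = 1
Tile 5: (1,1)->(1,1) = 0
Tile 7: (1,2)->(2,0) = 3
Tile 4: (2,1)->(1,0) = 2
Tile 3: (2,2)->(0,2) = 2
Sum: 1 + 2 + 1 + 1 + 0 + 3 + 2 + 2 = 12

Answer: 12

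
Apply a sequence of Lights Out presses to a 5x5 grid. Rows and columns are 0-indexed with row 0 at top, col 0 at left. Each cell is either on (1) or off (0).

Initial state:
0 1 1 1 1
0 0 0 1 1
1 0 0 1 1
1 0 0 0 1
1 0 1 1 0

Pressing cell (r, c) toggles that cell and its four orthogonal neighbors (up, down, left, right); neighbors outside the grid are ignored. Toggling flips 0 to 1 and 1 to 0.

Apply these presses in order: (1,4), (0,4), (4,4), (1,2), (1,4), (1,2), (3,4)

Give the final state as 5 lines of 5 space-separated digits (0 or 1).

After press 1 at (1,4):
0 1 1 1 0
0 0 0 0 0
1 0 0 1 0
1 0 0 0 1
1 0 1 1 0

After press 2 at (0,4):
0 1 1 0 1
0 0 0 0 1
1 0 0 1 0
1 0 0 0 1
1 0 1 1 0

After press 3 at (4,4):
0 1 1 0 1
0 0 0 0 1
1 0 0 1 0
1 0 0 0 0
1 0 1 0 1

After press 4 at (1,2):
0 1 0 0 1
0 1 1 1 1
1 0 1 1 0
1 0 0 0 0
1 0 1 0 1

After press 5 at (1,4):
0 1 0 0 0
0 1 1 0 0
1 0 1 1 1
1 0 0 0 0
1 0 1 0 1

After press 6 at (1,2):
0 1 1 0 0
0 0 0 1 0
1 0 0 1 1
1 0 0 0 0
1 0 1 0 1

After press 7 at (3,4):
0 1 1 0 0
0 0 0 1 0
1 0 0 1 0
1 0 0 1 1
1 0 1 0 0

Answer: 0 1 1 0 0
0 0 0 1 0
1 0 0 1 0
1 0 0 1 1
1 0 1 0 0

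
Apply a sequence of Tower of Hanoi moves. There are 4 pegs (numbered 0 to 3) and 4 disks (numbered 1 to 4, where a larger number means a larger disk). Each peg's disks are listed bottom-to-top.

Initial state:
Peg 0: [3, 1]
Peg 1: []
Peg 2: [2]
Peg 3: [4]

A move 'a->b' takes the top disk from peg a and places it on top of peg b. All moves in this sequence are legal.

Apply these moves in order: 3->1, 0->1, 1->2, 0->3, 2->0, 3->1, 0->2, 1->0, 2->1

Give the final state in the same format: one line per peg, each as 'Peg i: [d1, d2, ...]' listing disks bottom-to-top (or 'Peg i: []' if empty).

Answer: Peg 0: [3]
Peg 1: [4, 1]
Peg 2: [2]
Peg 3: []

Derivation:
After move 1 (3->1):
Peg 0: [3, 1]
Peg 1: [4]
Peg 2: [2]
Peg 3: []

After move 2 (0->1):
Peg 0: [3]
Peg 1: [4, 1]
Peg 2: [2]
Peg 3: []

After move 3 (1->2):
Peg 0: [3]
Peg 1: [4]
Peg 2: [2, 1]
Peg 3: []

After move 4 (0->3):
Peg 0: []
Peg 1: [4]
Peg 2: [2, 1]
Peg 3: [3]

After move 5 (2->0):
Peg 0: [1]
Peg 1: [4]
Peg 2: [2]
Peg 3: [3]

After move 6 (3->1):
Peg 0: [1]
Peg 1: [4, 3]
Peg 2: [2]
Peg 3: []

After move 7 (0->2):
Peg 0: []
Peg 1: [4, 3]
Peg 2: [2, 1]
Peg 3: []

After move 8 (1->0):
Peg 0: [3]
Peg 1: [4]
Peg 2: [2, 1]
Peg 3: []

After move 9 (2->1):
Peg 0: [3]
Peg 1: [4, 1]
Peg 2: [2]
Peg 3: []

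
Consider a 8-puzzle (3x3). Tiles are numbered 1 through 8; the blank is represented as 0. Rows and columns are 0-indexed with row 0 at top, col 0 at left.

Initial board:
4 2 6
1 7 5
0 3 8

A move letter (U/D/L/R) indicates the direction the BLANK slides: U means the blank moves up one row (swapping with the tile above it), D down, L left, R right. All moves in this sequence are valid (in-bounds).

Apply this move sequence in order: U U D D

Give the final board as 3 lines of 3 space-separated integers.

Answer: 4 2 6
1 7 5
0 3 8

Derivation:
After move 1 (U):
4 2 6
0 7 5
1 3 8

After move 2 (U):
0 2 6
4 7 5
1 3 8

After move 3 (D):
4 2 6
0 7 5
1 3 8

After move 4 (D):
4 2 6
1 7 5
0 3 8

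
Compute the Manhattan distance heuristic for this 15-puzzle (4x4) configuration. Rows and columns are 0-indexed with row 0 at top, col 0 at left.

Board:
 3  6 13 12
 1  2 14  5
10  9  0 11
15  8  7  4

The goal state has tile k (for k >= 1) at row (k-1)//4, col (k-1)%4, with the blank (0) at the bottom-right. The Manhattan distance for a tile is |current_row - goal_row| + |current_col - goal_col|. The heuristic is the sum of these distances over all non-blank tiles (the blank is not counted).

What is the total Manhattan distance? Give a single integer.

Answer: 32

Derivation:
Tile 3: (0,0)->(0,2) = 2
Tile 6: (0,1)->(1,1) = 1
Tile 13: (0,2)->(3,0) = 5
Tile 12: (0,3)->(2,3) = 2
Tile 1: (1,0)->(0,0) = 1
Tile 2: (1,1)->(0,1) = 1
Tile 14: (1,2)->(3,1) = 3
Tile 5: (1,3)->(1,0) = 3
Tile 10: (2,0)->(2,1) = 1
Tile 9: (2,1)->(2,0) = 1
Tile 11: (2,3)->(2,2) = 1
Tile 15: (3,0)->(3,2) = 2
Tile 8: (3,1)->(1,3) = 4
Tile 7: (3,2)->(1,2) = 2
Tile 4: (3,3)->(0,3) = 3
Sum: 2 + 1 + 5 + 2 + 1 + 1 + 3 + 3 + 1 + 1 + 1 + 2 + 4 + 2 + 3 = 32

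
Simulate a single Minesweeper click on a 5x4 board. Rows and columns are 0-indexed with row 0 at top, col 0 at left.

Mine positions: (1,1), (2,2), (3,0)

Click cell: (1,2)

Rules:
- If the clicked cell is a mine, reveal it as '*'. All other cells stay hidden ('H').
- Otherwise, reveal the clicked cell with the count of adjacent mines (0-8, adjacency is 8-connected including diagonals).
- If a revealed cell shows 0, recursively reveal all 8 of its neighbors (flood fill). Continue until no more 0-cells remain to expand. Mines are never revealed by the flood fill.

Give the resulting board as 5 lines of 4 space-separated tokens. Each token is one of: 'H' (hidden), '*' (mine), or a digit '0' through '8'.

H H H H
H H 2 H
H H H H
H H H H
H H H H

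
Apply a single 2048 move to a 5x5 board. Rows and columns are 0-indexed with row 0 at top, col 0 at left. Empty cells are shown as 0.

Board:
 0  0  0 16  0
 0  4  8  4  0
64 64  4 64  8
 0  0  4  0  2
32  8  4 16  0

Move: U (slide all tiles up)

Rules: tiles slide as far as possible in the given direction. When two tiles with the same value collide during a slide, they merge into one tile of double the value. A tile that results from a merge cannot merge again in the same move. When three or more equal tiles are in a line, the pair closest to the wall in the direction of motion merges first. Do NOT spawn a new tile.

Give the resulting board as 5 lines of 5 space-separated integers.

Slide up:
col 0: [0, 0, 64, 0, 32] -> [64, 32, 0, 0, 0]
col 1: [0, 4, 64, 0, 8] -> [4, 64, 8, 0, 0]
col 2: [0, 8, 4, 4, 4] -> [8, 8, 4, 0, 0]
col 3: [16, 4, 64, 0, 16] -> [16, 4, 64, 16, 0]
col 4: [0, 0, 8, 2, 0] -> [8, 2, 0, 0, 0]

Answer: 64  4  8 16  8
32 64  8  4  2
 0  8  4 64  0
 0  0  0 16  0
 0  0  0  0  0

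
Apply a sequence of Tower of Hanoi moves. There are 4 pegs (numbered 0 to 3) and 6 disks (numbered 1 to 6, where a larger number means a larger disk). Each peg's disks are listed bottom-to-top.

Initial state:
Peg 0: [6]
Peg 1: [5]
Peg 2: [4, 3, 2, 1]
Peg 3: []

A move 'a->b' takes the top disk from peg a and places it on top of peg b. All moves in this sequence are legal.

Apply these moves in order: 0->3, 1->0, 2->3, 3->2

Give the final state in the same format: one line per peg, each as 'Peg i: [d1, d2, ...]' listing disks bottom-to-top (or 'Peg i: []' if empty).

Answer: Peg 0: [5]
Peg 1: []
Peg 2: [4, 3, 2, 1]
Peg 3: [6]

Derivation:
After move 1 (0->3):
Peg 0: []
Peg 1: [5]
Peg 2: [4, 3, 2, 1]
Peg 3: [6]

After move 2 (1->0):
Peg 0: [5]
Peg 1: []
Peg 2: [4, 3, 2, 1]
Peg 3: [6]

After move 3 (2->3):
Peg 0: [5]
Peg 1: []
Peg 2: [4, 3, 2]
Peg 3: [6, 1]

After move 4 (3->2):
Peg 0: [5]
Peg 1: []
Peg 2: [4, 3, 2, 1]
Peg 3: [6]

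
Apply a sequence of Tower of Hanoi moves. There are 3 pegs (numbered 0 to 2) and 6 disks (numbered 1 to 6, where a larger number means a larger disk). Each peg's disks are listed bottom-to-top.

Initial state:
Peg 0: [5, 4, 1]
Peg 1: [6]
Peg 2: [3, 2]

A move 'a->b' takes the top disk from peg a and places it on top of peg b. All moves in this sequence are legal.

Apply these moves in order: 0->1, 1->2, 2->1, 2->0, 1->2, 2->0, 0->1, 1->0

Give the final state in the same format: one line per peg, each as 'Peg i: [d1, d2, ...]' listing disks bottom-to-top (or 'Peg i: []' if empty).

Answer: Peg 0: [5, 4, 2, 1]
Peg 1: [6]
Peg 2: [3]

Derivation:
After move 1 (0->1):
Peg 0: [5, 4]
Peg 1: [6, 1]
Peg 2: [3, 2]

After move 2 (1->2):
Peg 0: [5, 4]
Peg 1: [6]
Peg 2: [3, 2, 1]

After move 3 (2->1):
Peg 0: [5, 4]
Peg 1: [6, 1]
Peg 2: [3, 2]

After move 4 (2->0):
Peg 0: [5, 4, 2]
Peg 1: [6, 1]
Peg 2: [3]

After move 5 (1->2):
Peg 0: [5, 4, 2]
Peg 1: [6]
Peg 2: [3, 1]

After move 6 (2->0):
Peg 0: [5, 4, 2, 1]
Peg 1: [6]
Peg 2: [3]

After move 7 (0->1):
Peg 0: [5, 4, 2]
Peg 1: [6, 1]
Peg 2: [3]

After move 8 (1->0):
Peg 0: [5, 4, 2, 1]
Peg 1: [6]
Peg 2: [3]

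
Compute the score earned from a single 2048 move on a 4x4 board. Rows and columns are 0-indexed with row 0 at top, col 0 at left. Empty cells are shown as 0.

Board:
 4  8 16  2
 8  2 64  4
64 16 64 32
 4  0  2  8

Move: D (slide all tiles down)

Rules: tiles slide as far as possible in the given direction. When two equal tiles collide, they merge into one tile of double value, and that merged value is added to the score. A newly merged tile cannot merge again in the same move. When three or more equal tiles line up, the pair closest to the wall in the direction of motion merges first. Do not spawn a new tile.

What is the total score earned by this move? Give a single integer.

Slide down:
col 0: [4, 8, 64, 4] -> [4, 8, 64, 4]  score +0 (running 0)
col 1: [8, 2, 16, 0] -> [0, 8, 2, 16]  score +0 (running 0)
col 2: [16, 64, 64, 2] -> [0, 16, 128, 2]  score +128 (running 128)
col 3: [2, 4, 32, 8] -> [2, 4, 32, 8]  score +0 (running 128)
Board after move:
  4   0   0   2
  8   8  16   4
 64   2 128  32
  4  16   2   8

Answer: 128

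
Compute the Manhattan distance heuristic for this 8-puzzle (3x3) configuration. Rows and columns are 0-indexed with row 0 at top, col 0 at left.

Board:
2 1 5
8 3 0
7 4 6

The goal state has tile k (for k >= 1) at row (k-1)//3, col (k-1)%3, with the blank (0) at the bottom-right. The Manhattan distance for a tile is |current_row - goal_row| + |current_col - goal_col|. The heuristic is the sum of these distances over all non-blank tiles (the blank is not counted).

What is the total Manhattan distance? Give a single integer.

Tile 2: (0,0)->(0,1) = 1
Tile 1: (0,1)->(0,0) = 1
Tile 5: (0,2)->(1,1) = 2
Tile 8: (1,0)->(2,1) = 2
Tile 3: (1,1)->(0,2) = 2
Tile 7: (2,0)->(2,0) = 0
Tile 4: (2,1)->(1,0) = 2
Tile 6: (2,2)->(1,2) = 1
Sum: 1 + 1 + 2 + 2 + 2 + 0 + 2 + 1 = 11

Answer: 11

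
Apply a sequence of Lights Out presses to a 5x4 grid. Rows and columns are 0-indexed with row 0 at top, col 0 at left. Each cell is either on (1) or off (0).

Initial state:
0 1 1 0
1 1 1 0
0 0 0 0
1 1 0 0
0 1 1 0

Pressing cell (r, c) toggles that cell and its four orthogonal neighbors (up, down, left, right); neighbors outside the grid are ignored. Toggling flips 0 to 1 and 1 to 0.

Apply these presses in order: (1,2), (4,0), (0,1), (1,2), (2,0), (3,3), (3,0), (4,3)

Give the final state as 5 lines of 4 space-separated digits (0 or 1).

Answer: 1 0 0 0
0 0 1 0
0 1 0 1
0 0 1 0
0 0 0 0

Derivation:
After press 1 at (1,2):
0 1 0 0
1 0 0 1
0 0 1 0
1 1 0 0
0 1 1 0

After press 2 at (4,0):
0 1 0 0
1 0 0 1
0 0 1 0
0 1 0 0
1 0 1 0

After press 3 at (0,1):
1 0 1 0
1 1 0 1
0 0 1 0
0 1 0 0
1 0 1 0

After press 4 at (1,2):
1 0 0 0
1 0 1 0
0 0 0 0
0 1 0 0
1 0 1 0

After press 5 at (2,0):
1 0 0 0
0 0 1 0
1 1 0 0
1 1 0 0
1 0 1 0

After press 6 at (3,3):
1 0 0 0
0 0 1 0
1 1 0 1
1 1 1 1
1 0 1 1

After press 7 at (3,0):
1 0 0 0
0 0 1 0
0 1 0 1
0 0 1 1
0 0 1 1

After press 8 at (4,3):
1 0 0 0
0 0 1 0
0 1 0 1
0 0 1 0
0 0 0 0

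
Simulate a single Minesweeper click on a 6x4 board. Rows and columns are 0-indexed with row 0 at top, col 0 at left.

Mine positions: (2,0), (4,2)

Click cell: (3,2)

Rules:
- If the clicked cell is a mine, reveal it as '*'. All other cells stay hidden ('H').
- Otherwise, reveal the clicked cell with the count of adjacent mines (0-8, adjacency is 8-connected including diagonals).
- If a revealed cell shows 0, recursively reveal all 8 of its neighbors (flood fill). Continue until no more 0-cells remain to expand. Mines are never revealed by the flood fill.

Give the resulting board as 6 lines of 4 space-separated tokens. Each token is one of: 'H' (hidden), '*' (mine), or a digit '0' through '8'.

H H H H
H H H H
H H H H
H H 1 H
H H H H
H H H H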